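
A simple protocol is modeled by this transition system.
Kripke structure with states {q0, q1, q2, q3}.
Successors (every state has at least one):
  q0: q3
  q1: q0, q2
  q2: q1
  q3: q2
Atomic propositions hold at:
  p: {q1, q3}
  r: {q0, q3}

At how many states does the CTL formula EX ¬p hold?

Sat(¬p) = {q0, q2}
Sat(EX ¬p) = {s : some successor in {q0, q2}} = {q1, q3}
|Sat(EX ¬p)| = |{q1, q3}| = 2.

2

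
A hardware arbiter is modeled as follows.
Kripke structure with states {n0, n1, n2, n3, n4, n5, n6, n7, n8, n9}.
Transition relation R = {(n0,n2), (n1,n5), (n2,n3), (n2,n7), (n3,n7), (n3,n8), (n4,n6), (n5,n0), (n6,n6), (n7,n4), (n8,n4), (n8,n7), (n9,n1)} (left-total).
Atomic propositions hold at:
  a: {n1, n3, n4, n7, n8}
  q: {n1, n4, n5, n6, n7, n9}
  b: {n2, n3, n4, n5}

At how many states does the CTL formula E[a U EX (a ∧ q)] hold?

Sat(a ∧ q) = {n1, n4, n7}
Sat(EX (a ∧ q)) = {s : some successor in {n1, n4, n7}} = {n2, n3, n7, n8, n9}
E[a U EX (a ∧ q)]: least fixpoint, start Z0 = Sat(EX (a ∧ q)) = {n2, n3, n7, n8, n9}, add states in Sat(a) with some successor in Z. Already a fixed point.
Sat(E[a U EX (a ∧ q)]) = {n2, n3, n7, n8, n9}
|Sat(E[a U EX (a ∧ q)])| = |{n2, n3, n7, n8, n9}| = 5.

5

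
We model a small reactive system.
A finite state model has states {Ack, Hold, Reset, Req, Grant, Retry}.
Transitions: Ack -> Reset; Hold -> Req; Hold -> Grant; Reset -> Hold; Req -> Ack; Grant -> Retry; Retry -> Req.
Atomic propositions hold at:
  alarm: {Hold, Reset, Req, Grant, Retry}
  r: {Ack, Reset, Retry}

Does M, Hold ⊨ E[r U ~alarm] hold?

No

Sat(~alarm) = {Ack}
E[r U ~alarm]: least fixpoint, start Z0 = Sat(~alarm) = {Ack}, add states in Sat(r) with some successor in Z. Already a fixed point.
Sat(E[r U ~alarm]) = {Ack}
Hold ∉ Sat(E[r U ~alarm]) = {Ack}, so the formula does not hold at Hold.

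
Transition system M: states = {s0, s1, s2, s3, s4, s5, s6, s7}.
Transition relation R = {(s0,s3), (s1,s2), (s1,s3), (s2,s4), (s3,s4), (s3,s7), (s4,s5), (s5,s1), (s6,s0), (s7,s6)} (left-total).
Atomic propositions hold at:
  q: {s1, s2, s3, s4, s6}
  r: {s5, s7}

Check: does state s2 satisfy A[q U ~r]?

Sat(~r) = {s0, s1, s2, s3, s4, s6}
A[q U ~r]: least fixpoint, start Z0 = Sat(~r) = {s0, s1, s2, s3, s4, s6}, add states in Sat(q) with every successor in Z. Already a fixed point.
Sat(A[q U ~r]) = {s0, s1, s2, s3, s4, s6}
s2 ∈ Sat(A[q U ~r]) = {s0, s1, s2, s3, s4, s6}, so the formula holds at s2.

Yes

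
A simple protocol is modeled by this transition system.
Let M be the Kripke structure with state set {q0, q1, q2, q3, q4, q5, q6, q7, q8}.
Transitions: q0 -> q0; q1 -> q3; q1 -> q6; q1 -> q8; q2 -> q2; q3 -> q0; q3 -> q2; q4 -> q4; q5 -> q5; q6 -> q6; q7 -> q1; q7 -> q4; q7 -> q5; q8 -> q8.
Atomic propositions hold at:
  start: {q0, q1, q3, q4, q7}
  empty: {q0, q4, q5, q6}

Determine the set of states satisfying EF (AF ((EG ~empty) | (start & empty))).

Sat(~empty) = {q1, q2, q3, q7, q8}
EG ~empty: greatest fixpoint, start Z0 = {q1, q2, q3, q7, q8}, keep only states in Sat with some successor in Z. Already a fixed point.
Sat(EG ~empty) = {q1, q2, q3, q7, q8}
Sat(start & empty) = {q0, q4}
Sat((EG ~empty) | (start & empty)) = {q0, q1, q2, q3, q4, q7, q8}
AF ((EG ~empty) | (start & empty)): least fixpoint, start Z0 = {q0, q1, q2, q3, q4, q7, q8}, add states with every successor in Z. Already a fixed point.
Sat(AF ((EG ~empty) | (start & empty))) = {q0, q1, q2, q3, q4, q7, q8}
EF (AF ((EG ~empty) | (start & empty))): least fixpoint, start Z0 = {q0, q1, q2, q3, q4, q7, q8}, add states with some successor in Z. Already a fixed point.
Sat(EF (AF ((EG ~empty) | (start & empty)))) = {q0, q1, q2, q3, q4, q7, q8}

{q0, q1, q2, q3, q4, q7, q8}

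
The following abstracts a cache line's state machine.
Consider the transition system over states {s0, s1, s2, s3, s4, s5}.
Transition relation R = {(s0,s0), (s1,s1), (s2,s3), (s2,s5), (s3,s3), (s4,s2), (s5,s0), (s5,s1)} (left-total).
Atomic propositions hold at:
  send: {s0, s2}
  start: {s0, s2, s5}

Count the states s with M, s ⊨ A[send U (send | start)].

3

Sat(send | start) = {s0, s2, s5}
A[send U (send | start)]: least fixpoint, start Z0 = Sat((send | start)) = {s0, s2, s5}, add states in Sat(send) with every successor in Z. Already a fixed point.
Sat(A[send U (send | start)]) = {s0, s2, s5}
|Sat(A[send U (send | start)])| = |{s0, s2, s5}| = 3.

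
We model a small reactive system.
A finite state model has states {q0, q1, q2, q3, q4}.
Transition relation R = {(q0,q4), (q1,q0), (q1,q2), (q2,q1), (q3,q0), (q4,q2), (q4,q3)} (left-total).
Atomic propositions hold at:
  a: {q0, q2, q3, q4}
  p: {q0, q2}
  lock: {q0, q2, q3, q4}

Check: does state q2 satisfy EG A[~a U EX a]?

No

Sat(~a) = {q1}
Sat(EX a) = {s : some successor in {q0, q2, q3, q4}} = {q0, q1, q3, q4}
A[~a U EX a]: least fixpoint, start Z0 = Sat(EX a) = {q0, q1, q3, q4}, add states in Sat(~a) with every successor in Z. Already a fixed point.
Sat(A[~a U EX a]) = {q0, q1, q3, q4}
EG A[~a U EX a]: greatest fixpoint, start Z0 = {q0, q1, q3, q4}, keep only states in Sat with some successor in Z. Already a fixed point.
Sat(EG A[~a U EX a]) = {q0, q1, q3, q4}
q2 ∉ Sat(EG A[~a U EX a]) = {q0, q1, q3, q4}, so the formula does not hold at q2.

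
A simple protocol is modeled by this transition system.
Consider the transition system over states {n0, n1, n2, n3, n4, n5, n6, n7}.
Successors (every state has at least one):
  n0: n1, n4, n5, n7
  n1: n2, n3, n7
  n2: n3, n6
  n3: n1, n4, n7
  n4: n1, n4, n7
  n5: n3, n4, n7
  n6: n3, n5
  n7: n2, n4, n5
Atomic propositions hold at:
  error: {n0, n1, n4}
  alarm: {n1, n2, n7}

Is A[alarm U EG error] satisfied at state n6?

No

EG error: greatest fixpoint, start Z0 = {n0, n1, n4}, keep only states in Sat with some successor in Z. Z1 = {n0, n4}; fixed.
Sat(EG error) = {n0, n4}
A[alarm U EG error]: least fixpoint, start Z0 = Sat(EG error) = {n0, n4}, add states in Sat(alarm) with every successor in Z. Already a fixed point.
Sat(A[alarm U EG error]) = {n0, n4}
n6 ∉ Sat(A[alarm U EG error]) = {n0, n4}, so the formula does not hold at n6.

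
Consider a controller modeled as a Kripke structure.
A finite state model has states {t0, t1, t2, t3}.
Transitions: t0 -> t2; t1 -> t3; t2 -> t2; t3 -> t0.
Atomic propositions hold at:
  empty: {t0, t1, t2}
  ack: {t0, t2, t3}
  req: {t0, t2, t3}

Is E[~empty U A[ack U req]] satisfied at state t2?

Sat(~empty) = {t3}
A[ack U req]: least fixpoint, start Z0 = Sat(req) = {t0, t2, t3}, add states in Sat(ack) with every successor in Z. Already a fixed point.
Sat(A[ack U req]) = {t0, t2, t3}
E[~empty U A[ack U req]]: least fixpoint, start Z0 = Sat(A[ack U req]) = {t0, t2, t3}, add states in Sat(~empty) with some successor in Z. Already a fixed point.
Sat(E[~empty U A[ack U req]]) = {t0, t2, t3}
t2 ∈ Sat(E[~empty U A[ack U req]]) = {t0, t2, t3}, so the formula holds at t2.

Yes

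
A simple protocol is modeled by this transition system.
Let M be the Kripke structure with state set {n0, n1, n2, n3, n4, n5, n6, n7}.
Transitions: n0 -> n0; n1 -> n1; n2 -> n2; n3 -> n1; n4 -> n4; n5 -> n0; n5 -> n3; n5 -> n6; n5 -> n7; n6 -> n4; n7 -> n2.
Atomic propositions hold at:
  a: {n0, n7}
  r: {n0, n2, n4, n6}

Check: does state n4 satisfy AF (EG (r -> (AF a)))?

AF a: least fixpoint, start Z0 = {n0, n7}, add states with every successor in Z. Already a fixed point.
Sat(AF a) = {n0, n7}
Sat(r -> (AF a)) = {n0, n1, n3, n5, n7}
EG (r -> (AF a)): greatest fixpoint, start Z0 = {n0, n1, n3, n5, n7}, keep only states in Sat with some successor in Z. Z1 = {n0, n1, n3, n5}; fixed.
Sat(EG (r -> (AF a))) = {n0, n1, n3, n5}
AF (EG (r -> (AF a))): least fixpoint, start Z0 = {n0, n1, n3, n5}, add states with every successor in Z. Already a fixed point.
Sat(AF (EG (r -> (AF a)))) = {n0, n1, n3, n5}
n4 ∉ Sat(AF (EG (r -> (AF a)))) = {n0, n1, n3, n5}, so the formula does not hold at n4.

No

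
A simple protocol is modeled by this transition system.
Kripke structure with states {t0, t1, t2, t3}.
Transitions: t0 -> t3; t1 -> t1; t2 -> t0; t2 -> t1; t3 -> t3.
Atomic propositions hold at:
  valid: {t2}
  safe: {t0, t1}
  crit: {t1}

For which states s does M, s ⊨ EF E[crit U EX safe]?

{t1, t2}

Sat(EX safe) = {s : some successor in {t0, t1}} = {t1, t2}
E[crit U EX safe]: least fixpoint, start Z0 = Sat(EX safe) = {t1, t2}, add states in Sat(crit) with some successor in Z. Already a fixed point.
Sat(E[crit U EX safe]) = {t1, t2}
EF E[crit U EX safe]: least fixpoint, start Z0 = {t1, t2}, add states with some successor in Z. Already a fixed point.
Sat(EF E[crit U EX safe]) = {t1, t2}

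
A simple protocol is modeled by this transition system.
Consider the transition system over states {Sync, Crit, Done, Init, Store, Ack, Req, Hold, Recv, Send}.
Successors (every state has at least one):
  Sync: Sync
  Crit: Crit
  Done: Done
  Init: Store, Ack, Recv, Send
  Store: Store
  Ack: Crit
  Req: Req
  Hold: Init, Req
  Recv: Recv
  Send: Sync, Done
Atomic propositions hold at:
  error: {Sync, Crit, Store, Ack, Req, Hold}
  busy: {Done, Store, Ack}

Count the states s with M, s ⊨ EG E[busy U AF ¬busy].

Sat(¬busy) = {Sync, Crit, Init, Req, Hold, Recv, Send}
AF ¬busy: least fixpoint, start Z0 = {Sync, Crit, Init, Req, Hold, Recv, Send}, add states with every successor in Z. Z1 = {Sync, Crit, Init, Ack, Req, Hold, Recv, Send}; fixed.
Sat(AF ¬busy) = {Sync, Crit, Init, Ack, Req, Hold, Recv, Send}
E[busy U AF ¬busy]: least fixpoint, start Z0 = Sat(AF ¬busy) = {Sync, Crit, Init, Ack, Req, Hold, Recv, Send}, add states in Sat(busy) with some successor in Z. Already a fixed point.
Sat(E[busy U AF ¬busy]) = {Sync, Crit, Init, Ack, Req, Hold, Recv, Send}
EG E[busy U AF ¬busy]: greatest fixpoint, start Z0 = {Sync, Crit, Init, Ack, Req, Hold, Recv, Send}, keep only states in Sat with some successor in Z. Already a fixed point.
Sat(EG E[busy U AF ¬busy]) = {Sync, Crit, Init, Ack, Req, Hold, Recv, Send}
|Sat(EG E[busy U AF ¬busy])| = |{Sync, Crit, Init, Ack, Req, Hold, Recv, Send}| = 8.

8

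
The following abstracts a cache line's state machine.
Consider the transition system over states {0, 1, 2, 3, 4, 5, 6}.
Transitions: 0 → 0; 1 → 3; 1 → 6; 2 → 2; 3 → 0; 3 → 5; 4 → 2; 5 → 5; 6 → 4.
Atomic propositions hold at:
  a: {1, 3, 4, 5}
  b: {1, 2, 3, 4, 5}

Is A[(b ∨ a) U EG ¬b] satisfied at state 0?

Yes

Sat(b ∨ a) = {1, 2, 3, 4, 5}
Sat(¬b) = {0, 6}
EG ¬b: greatest fixpoint, start Z0 = {0, 6}, keep only states in Sat with some successor in Z. Z1 = {0}; fixed.
Sat(EG ¬b) = {0}
A[(b ∨ a) U EG ¬b]: least fixpoint, start Z0 = Sat(EG ¬b) = {0}, add states in Sat(b ∨ a) with every successor in Z. Already a fixed point.
Sat(A[(b ∨ a) U EG ¬b]) = {0}
0 ∈ Sat(A[(b ∨ a) U EG ¬b]) = {0}, so the formula holds at 0.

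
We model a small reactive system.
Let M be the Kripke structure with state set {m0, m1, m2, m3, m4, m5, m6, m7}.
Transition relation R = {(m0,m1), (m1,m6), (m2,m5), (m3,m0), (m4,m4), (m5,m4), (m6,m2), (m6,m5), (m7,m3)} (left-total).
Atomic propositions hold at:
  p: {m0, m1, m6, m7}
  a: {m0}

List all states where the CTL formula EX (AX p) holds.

Sat(AX p) = {s : every successor in {m0, m1, m6, m7}} = {m0, m1, m3}
Sat(EX (AX p)) = {s : some successor in {m0, m1, m3}} = {m0, m3, m7}

{m0, m3, m7}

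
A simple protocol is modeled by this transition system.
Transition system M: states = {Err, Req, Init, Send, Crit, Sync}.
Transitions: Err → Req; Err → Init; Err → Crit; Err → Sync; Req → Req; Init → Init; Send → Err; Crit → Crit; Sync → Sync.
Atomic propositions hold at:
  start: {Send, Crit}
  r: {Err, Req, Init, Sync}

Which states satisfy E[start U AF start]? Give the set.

{Send, Crit}

AF start: least fixpoint, start Z0 = {Send, Crit}, add states with every successor in Z. Already a fixed point.
Sat(AF start) = {Send, Crit}
E[start U AF start]: least fixpoint, start Z0 = Sat(AF start) = {Send, Crit}, add states in Sat(start) with some successor in Z. Already a fixed point.
Sat(E[start U AF start]) = {Send, Crit}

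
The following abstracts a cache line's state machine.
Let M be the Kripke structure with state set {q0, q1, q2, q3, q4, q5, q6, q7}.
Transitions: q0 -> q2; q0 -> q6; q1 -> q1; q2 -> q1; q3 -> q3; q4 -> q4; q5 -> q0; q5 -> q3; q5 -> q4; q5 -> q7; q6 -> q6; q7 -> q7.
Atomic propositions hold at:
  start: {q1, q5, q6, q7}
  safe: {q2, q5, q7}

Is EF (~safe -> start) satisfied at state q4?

Sat(~safe) = {q0, q1, q3, q4, q6}
Sat(~safe -> start) = {q1, q2, q5, q6, q7}
EF (~safe -> start): least fixpoint, start Z0 = {q1, q2, q5, q6, q7}, add states with some successor in Z. Z1 = {q0, q1, q2, q5, q6, q7}; fixed.
Sat(EF (~safe -> start)) = {q0, q1, q2, q5, q6, q7}
q4 ∉ Sat(EF (~safe -> start)) = {q0, q1, q2, q5, q6, q7}, so the formula does not hold at q4.

No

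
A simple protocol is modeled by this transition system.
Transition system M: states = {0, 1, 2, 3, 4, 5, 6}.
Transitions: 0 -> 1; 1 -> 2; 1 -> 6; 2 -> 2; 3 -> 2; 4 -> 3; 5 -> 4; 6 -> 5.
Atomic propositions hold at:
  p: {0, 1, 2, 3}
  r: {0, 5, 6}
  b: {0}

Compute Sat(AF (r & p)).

Sat(r & p) = {0}
AF (r & p): least fixpoint, start Z0 = {0}, add states with every successor in Z. Already a fixed point.
Sat(AF (r & p)) = {0}

{0}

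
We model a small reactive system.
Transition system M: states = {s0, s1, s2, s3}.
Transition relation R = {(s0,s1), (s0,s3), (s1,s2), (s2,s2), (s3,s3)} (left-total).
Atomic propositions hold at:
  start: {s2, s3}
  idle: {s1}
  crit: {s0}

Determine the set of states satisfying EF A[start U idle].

A[start U idle]: least fixpoint, start Z0 = Sat(idle) = {s1}, add states in Sat(start) with every successor in Z. Already a fixed point.
Sat(A[start U idle]) = {s1}
EF A[start U idle]: least fixpoint, start Z0 = {s1}, add states with some successor in Z. Z1 = {s0, s1}; fixed.
Sat(EF A[start U idle]) = {s0, s1}

{s0, s1}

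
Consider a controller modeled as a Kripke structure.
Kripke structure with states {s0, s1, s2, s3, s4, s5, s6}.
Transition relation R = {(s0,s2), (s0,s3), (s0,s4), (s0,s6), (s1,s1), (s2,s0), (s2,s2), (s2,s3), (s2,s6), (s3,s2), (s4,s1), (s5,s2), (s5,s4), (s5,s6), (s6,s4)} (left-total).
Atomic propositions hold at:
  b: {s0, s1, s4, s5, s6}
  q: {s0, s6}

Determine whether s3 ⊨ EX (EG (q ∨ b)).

No

Sat(q ∨ b) = {s0, s1, s4, s5, s6}
EG (q ∨ b): greatest fixpoint, start Z0 = {s0, s1, s4, s5, s6}, keep only states in Sat with some successor in Z. Already a fixed point.
Sat(EG (q ∨ b)) = {s0, s1, s4, s5, s6}
Sat(EX (EG (q ∨ b))) = {s : some successor in {s0, s1, s4, s5, s6}} = {s0, s1, s2, s4, s5, s6}
s3 ∉ Sat(EX (EG (q ∨ b))) = {s0, s1, s2, s4, s5, s6}, so the formula does not hold at s3.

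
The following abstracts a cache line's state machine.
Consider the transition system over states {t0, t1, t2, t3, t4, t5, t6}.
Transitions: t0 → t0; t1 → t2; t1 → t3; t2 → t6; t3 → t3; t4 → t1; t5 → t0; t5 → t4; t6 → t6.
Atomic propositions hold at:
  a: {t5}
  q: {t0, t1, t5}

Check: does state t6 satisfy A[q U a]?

No

A[q U a]: least fixpoint, start Z0 = Sat(a) = {t5}, add states in Sat(q) with every successor in Z. Already a fixed point.
Sat(A[q U a]) = {t5}
t6 ∉ Sat(A[q U a]) = {t5}, so the formula does not hold at t6.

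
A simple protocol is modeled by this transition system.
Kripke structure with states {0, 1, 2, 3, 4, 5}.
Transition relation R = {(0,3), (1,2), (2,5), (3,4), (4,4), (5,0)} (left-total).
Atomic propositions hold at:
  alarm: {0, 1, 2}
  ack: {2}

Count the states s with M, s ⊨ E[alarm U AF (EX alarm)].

Sat(EX alarm) = {s : some successor in {0, 1, 2}} = {1, 5}
AF (EX alarm): least fixpoint, start Z0 = {1, 5}, add states with every successor in Z. Z1 = {1, 2, 5}; fixed.
Sat(AF (EX alarm)) = {1, 2, 5}
E[alarm U AF (EX alarm)]: least fixpoint, start Z0 = Sat(AF (EX alarm)) = {1, 2, 5}, add states in Sat(alarm) with some successor in Z. Already a fixed point.
Sat(E[alarm U AF (EX alarm)]) = {1, 2, 5}
|Sat(E[alarm U AF (EX alarm)])| = |{1, 2, 5}| = 3.

3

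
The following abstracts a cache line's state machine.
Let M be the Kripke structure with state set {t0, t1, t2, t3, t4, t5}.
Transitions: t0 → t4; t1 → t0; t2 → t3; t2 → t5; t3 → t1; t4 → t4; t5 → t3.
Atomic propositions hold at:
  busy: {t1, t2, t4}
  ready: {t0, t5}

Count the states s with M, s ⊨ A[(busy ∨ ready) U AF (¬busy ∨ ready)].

5

Sat(busy ∨ ready) = {t0, t1, t2, t4, t5}
Sat(¬busy) = {t0, t3, t5}
Sat(¬busy ∨ ready) = {t0, t3, t5}
AF (¬busy ∨ ready): least fixpoint, start Z0 = {t0, t3, t5}, add states with every successor in Z. Z1 = {t0, t1, t2, t3, t5}; fixed.
Sat(AF (¬busy ∨ ready)) = {t0, t1, t2, t3, t5}
A[(busy ∨ ready) U AF (¬busy ∨ ready)]: least fixpoint, start Z0 = Sat(AF (¬busy ∨ ready)) = {t0, t1, t2, t3, t5}, add states in Sat(busy ∨ ready) with every successor in Z. Already a fixed point.
Sat(A[(busy ∨ ready) U AF (¬busy ∨ ready)]) = {t0, t1, t2, t3, t5}
|Sat(A[(busy ∨ ready) U AF (¬busy ∨ ready)])| = |{t0, t1, t2, t3, t5}| = 5.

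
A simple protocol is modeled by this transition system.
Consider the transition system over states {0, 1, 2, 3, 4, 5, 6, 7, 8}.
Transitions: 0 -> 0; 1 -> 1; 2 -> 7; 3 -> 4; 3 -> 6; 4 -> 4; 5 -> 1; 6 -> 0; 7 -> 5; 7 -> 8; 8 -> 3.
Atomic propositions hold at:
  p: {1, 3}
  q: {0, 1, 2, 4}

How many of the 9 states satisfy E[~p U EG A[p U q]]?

7

Sat(~p) = {0, 2, 4, 5, 6, 7, 8}
A[p U q]: least fixpoint, start Z0 = Sat(q) = {0, 1, 2, 4}, add states in Sat(p) with every successor in Z. Already a fixed point.
Sat(A[p U q]) = {0, 1, 2, 4}
EG A[p U q]: greatest fixpoint, start Z0 = {0, 1, 2, 4}, keep only states in Sat with some successor in Z. Z1 = {0, 1, 4}; fixed.
Sat(EG A[p U q]) = {0, 1, 4}
E[~p U EG A[p U q]]: least fixpoint, start Z0 = Sat(EG A[p U q]) = {0, 1, 4}, add states in Sat(~p) with some successor in Z. Z1 = {0, 1, 4, 5, 6}; Z2 = {0, 1, 4, 5, 6, 7}; Z3 = {0, 1, 2, 4, 5, 6, 7}; fixed.
Sat(E[~p U EG A[p U q]]) = {0, 1, 2, 4, 5, 6, 7}
|Sat(E[~p U EG A[p U q]])| = |{0, 1, 2, 4, 5, 6, 7}| = 7.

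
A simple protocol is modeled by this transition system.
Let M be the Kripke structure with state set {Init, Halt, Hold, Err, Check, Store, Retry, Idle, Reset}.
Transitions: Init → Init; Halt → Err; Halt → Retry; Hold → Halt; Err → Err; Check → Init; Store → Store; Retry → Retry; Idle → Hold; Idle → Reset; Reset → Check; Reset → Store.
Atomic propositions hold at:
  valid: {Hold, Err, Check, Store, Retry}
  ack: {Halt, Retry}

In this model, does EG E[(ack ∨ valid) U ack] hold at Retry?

Yes

Sat(ack ∨ valid) = {Halt, Hold, Err, Check, Store, Retry}
E[(ack ∨ valid) U ack]: least fixpoint, start Z0 = Sat(ack) = {Halt, Retry}, add states in Sat(ack ∨ valid) with some successor in Z. Z1 = {Halt, Hold, Retry}; fixed.
Sat(E[(ack ∨ valid) U ack]) = {Halt, Hold, Retry}
EG E[(ack ∨ valid) U ack]: greatest fixpoint, start Z0 = {Halt, Hold, Retry}, keep only states in Sat with some successor in Z. Already a fixed point.
Sat(EG E[(ack ∨ valid) U ack]) = {Halt, Hold, Retry}
Retry ∈ Sat(EG E[(ack ∨ valid) U ack]) = {Halt, Hold, Retry}, so the formula holds at Retry.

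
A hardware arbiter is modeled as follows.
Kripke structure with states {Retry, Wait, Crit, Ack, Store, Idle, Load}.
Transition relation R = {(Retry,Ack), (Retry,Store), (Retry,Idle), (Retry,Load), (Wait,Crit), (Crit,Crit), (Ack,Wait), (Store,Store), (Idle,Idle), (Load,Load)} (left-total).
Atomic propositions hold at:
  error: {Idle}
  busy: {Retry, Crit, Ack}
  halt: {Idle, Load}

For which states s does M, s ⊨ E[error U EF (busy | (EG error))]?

EG error: greatest fixpoint, start Z0 = {Idle}, keep only states in Sat with some successor in Z. Already a fixed point.
Sat(EG error) = {Idle}
Sat(busy | (EG error)) = {Retry, Crit, Ack, Idle}
EF (busy | (EG error)): least fixpoint, start Z0 = {Retry, Crit, Ack, Idle}, add states with some successor in Z. Z1 = {Retry, Wait, Crit, Ack, Idle}; fixed.
Sat(EF (busy | (EG error))) = {Retry, Wait, Crit, Ack, Idle}
E[error U EF (busy | (EG error))]: least fixpoint, start Z0 = Sat(EF (busy | (EG error))) = {Retry, Wait, Crit, Ack, Idle}, add states in Sat(error) with some successor in Z. Already a fixed point.
Sat(E[error U EF (busy | (EG error))]) = {Retry, Wait, Crit, Ack, Idle}

{Retry, Wait, Crit, Ack, Idle}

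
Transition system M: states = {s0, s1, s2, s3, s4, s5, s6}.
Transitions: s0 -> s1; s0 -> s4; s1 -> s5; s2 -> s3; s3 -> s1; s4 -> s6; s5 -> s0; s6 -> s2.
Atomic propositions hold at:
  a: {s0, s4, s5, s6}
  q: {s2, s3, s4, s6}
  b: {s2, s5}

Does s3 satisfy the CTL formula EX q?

No

Sat(EX q) = {s : some successor in {s2, s3, s4, s6}} = {s0, s2, s4, s6}
s3 ∉ Sat(EX q) = {s0, s2, s4, s6}, so the formula does not hold at s3.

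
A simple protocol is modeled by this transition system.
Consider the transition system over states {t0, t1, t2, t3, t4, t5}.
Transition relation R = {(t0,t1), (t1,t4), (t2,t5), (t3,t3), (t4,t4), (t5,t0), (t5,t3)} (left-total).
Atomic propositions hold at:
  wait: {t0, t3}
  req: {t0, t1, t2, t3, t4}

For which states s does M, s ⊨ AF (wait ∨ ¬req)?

Sat(¬req) = {t5}
Sat(wait ∨ ¬req) = {t0, t3, t5}
AF (wait ∨ ¬req): least fixpoint, start Z0 = {t0, t3, t5}, add states with every successor in Z. Z1 = {t0, t2, t3, t5}; fixed.
Sat(AF (wait ∨ ¬req)) = {t0, t2, t3, t5}

{t0, t2, t3, t5}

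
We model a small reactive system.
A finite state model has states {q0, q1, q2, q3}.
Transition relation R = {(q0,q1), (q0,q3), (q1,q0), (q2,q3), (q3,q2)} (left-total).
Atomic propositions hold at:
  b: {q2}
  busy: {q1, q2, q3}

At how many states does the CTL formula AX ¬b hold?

Sat(¬b) = {q0, q1, q3}
Sat(AX ¬b) = {s : every successor in {q0, q1, q3}} = {q0, q1, q2}
|Sat(AX ¬b)| = |{q0, q1, q2}| = 3.

3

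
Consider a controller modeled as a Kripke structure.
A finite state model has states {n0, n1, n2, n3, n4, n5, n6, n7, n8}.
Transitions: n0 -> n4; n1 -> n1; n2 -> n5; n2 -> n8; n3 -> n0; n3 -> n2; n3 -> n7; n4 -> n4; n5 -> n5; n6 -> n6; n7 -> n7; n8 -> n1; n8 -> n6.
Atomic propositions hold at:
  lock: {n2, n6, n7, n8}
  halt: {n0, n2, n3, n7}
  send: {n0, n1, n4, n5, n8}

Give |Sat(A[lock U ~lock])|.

Sat(~lock) = {n0, n1, n3, n4, n5}
A[lock U ~lock]: least fixpoint, start Z0 = Sat(~lock) = {n0, n1, n3, n4, n5}, add states in Sat(lock) with every successor in Z. Already a fixed point.
Sat(A[lock U ~lock]) = {n0, n1, n3, n4, n5}
|Sat(A[lock U ~lock])| = |{n0, n1, n3, n4, n5}| = 5.

5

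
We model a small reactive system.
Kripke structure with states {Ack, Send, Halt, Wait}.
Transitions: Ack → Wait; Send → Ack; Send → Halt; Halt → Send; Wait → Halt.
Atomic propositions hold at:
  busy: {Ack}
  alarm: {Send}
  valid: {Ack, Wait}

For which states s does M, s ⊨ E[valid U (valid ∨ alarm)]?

{Ack, Send, Wait}

Sat(valid ∨ alarm) = {Ack, Send, Wait}
E[valid U (valid ∨ alarm)]: least fixpoint, start Z0 = Sat((valid ∨ alarm)) = {Ack, Send, Wait}, add states in Sat(valid) with some successor in Z. Already a fixed point.
Sat(E[valid U (valid ∨ alarm)]) = {Ack, Send, Wait}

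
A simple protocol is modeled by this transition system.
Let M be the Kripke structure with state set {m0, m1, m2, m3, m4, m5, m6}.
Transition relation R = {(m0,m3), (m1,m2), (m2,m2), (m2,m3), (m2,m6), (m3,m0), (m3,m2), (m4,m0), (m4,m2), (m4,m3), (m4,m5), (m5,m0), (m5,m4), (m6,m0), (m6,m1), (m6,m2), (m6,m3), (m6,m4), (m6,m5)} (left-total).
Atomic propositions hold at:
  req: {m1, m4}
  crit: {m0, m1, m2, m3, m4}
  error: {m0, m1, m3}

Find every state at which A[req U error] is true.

{m0, m1, m3}

A[req U error]: least fixpoint, start Z0 = Sat(error) = {m0, m1, m3}, add states in Sat(req) with every successor in Z. Already a fixed point.
Sat(A[req U error]) = {m0, m1, m3}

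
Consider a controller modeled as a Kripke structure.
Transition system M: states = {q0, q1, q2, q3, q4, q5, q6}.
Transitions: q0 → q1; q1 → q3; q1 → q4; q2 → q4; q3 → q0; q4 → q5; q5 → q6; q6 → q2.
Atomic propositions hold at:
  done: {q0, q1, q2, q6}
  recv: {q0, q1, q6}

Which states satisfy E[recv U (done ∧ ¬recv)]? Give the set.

Sat(¬recv) = {q2, q3, q4, q5}
Sat(done ∧ ¬recv) = {q2}
E[recv U (done ∧ ¬recv)]: least fixpoint, start Z0 = Sat((done ∧ ¬recv)) = {q2}, add states in Sat(recv) with some successor in Z. Z1 = {q2, q6}; fixed.
Sat(E[recv U (done ∧ ¬recv)]) = {q2, q6}

{q2, q6}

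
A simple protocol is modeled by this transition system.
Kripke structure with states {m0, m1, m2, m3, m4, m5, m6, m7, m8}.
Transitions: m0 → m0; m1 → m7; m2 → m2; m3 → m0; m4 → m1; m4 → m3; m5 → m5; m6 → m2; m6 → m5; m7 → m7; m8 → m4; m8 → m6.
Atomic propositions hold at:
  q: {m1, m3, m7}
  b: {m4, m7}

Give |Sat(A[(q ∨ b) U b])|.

3

Sat(q ∨ b) = {m1, m3, m4, m7}
A[(q ∨ b) U b]: least fixpoint, start Z0 = Sat(b) = {m4, m7}, add states in Sat(q ∨ b) with every successor in Z. Z1 = {m1, m4, m7}; fixed.
Sat(A[(q ∨ b) U b]) = {m1, m4, m7}
|Sat(A[(q ∨ b) U b])| = |{m1, m4, m7}| = 3.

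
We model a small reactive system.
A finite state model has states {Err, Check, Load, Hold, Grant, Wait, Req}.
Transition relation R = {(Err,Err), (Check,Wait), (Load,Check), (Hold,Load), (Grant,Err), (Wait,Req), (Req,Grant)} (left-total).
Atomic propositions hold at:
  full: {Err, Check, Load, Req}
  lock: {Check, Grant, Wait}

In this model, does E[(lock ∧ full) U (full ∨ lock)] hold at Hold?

Sat(lock ∧ full) = {Check}
Sat(full ∨ lock) = {Err, Check, Load, Grant, Wait, Req}
E[(lock ∧ full) U (full ∨ lock)]: least fixpoint, start Z0 = Sat((full ∨ lock)) = {Err, Check, Load, Grant, Wait, Req}, add states in Sat(lock ∧ full) with some successor in Z. Already a fixed point.
Sat(E[(lock ∧ full) U (full ∨ lock)]) = {Err, Check, Load, Grant, Wait, Req}
Hold ∉ Sat(E[(lock ∧ full) U (full ∨ lock)]) = {Err, Check, Load, Grant, Wait, Req}, so the formula does not hold at Hold.

No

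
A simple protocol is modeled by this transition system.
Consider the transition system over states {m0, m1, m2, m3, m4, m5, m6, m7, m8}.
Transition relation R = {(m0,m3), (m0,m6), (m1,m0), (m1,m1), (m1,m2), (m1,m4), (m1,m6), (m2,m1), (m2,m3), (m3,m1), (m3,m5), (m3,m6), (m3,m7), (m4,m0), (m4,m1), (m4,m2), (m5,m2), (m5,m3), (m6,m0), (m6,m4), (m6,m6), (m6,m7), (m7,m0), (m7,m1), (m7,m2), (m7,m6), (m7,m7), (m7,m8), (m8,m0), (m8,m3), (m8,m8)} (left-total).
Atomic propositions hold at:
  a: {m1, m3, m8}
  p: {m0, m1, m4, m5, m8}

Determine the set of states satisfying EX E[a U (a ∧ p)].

Sat(a ∧ p) = {m1, m8}
E[a U (a ∧ p)]: least fixpoint, start Z0 = Sat((a ∧ p)) = {m1, m8}, add states in Sat(a) with some successor in Z. Z1 = {m1, m3, m8}; fixed.
Sat(E[a U (a ∧ p)]) = {m1, m3, m8}
Sat(EX E[a U (a ∧ p)]) = {s : some successor in {m1, m3, m8}} = {m0, m1, m2, m3, m4, m5, m7, m8}

{m0, m1, m2, m3, m4, m5, m7, m8}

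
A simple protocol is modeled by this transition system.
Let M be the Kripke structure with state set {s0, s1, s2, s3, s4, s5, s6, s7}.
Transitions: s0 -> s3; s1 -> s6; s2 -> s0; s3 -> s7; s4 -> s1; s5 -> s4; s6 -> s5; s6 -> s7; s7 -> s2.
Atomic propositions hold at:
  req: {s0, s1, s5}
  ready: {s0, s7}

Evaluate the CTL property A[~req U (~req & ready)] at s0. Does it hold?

Sat(~req) = {s2, s3, s4, s6, s7}
Sat(~req & ready) = {s7}
A[~req U (~req & ready)]: least fixpoint, start Z0 = Sat((~req & ready)) = {s7}, add states in Sat(~req) with every successor in Z. Z1 = {s3, s7}; fixed.
Sat(A[~req U (~req & ready)]) = {s3, s7}
s0 ∉ Sat(A[~req U (~req & ready)]) = {s3, s7}, so the formula does not hold at s0.

No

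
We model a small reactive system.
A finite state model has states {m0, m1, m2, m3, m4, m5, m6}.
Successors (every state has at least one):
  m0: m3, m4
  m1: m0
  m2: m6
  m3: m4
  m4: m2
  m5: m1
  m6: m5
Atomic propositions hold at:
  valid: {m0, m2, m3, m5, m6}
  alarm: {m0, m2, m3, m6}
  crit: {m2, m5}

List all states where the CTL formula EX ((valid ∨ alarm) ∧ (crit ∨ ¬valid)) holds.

Sat(valid ∨ alarm) = {m0, m2, m3, m5, m6}
Sat(¬valid) = {m1, m4}
Sat(crit ∨ ¬valid) = {m1, m2, m4, m5}
Sat((valid ∨ alarm) ∧ (crit ∨ ¬valid)) = {m2, m5}
Sat(EX ((valid ∨ alarm) ∧ (crit ∨ ¬valid))) = {s : some successor in {m2, m5}} = {m4, m6}

{m4, m6}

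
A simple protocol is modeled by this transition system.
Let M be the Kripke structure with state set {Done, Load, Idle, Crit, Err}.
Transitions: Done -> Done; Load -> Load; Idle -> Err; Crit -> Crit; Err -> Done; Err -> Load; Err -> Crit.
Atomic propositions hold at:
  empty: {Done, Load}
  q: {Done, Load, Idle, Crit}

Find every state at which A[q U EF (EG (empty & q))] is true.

{Done, Load, Idle, Err}

Sat(empty & q) = {Done, Load}
EG (empty & q): greatest fixpoint, start Z0 = {Done, Load}, keep only states in Sat with some successor in Z. Already a fixed point.
Sat(EG (empty & q)) = {Done, Load}
EF (EG (empty & q)): least fixpoint, start Z0 = {Done, Load}, add states with some successor in Z. Z1 = {Done, Load, Err}; Z2 = {Done, Load, Idle, Err}; fixed.
Sat(EF (EG (empty & q))) = {Done, Load, Idle, Err}
A[q U EF (EG (empty & q))]: least fixpoint, start Z0 = Sat(EF (EG (empty & q))) = {Done, Load, Idle, Err}, add states in Sat(q) with every successor in Z. Already a fixed point.
Sat(A[q U EF (EG (empty & q))]) = {Done, Load, Idle, Err}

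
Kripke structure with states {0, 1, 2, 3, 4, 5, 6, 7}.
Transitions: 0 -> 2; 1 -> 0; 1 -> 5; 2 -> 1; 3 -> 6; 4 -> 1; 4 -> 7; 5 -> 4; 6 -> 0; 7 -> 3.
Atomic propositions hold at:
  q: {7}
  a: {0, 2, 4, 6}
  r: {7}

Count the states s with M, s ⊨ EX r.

Sat(EX r) = {s : some successor in {7}} = {4}
|Sat(EX r)| = |{4}| = 1.

1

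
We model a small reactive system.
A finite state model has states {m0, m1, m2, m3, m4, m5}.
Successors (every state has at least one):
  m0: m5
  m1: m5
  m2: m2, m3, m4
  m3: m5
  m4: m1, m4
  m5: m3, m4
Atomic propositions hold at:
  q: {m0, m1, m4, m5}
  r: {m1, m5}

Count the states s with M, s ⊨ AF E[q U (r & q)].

Sat(r & q) = {m1, m5}
E[q U (r & q)]: least fixpoint, start Z0 = Sat((r & q)) = {m1, m5}, add states in Sat(q) with some successor in Z. Z1 = {m0, m1, m4, m5}; fixed.
Sat(E[q U (r & q)]) = {m0, m1, m4, m5}
AF E[q U (r & q)]: least fixpoint, start Z0 = {m0, m1, m4, m5}, add states with every successor in Z. Z1 = {m0, m1, m3, m4, m5}; fixed.
Sat(AF E[q U (r & q)]) = {m0, m1, m3, m4, m5}
|Sat(AF E[q U (r & q)])| = |{m0, m1, m3, m4, m5}| = 5.

5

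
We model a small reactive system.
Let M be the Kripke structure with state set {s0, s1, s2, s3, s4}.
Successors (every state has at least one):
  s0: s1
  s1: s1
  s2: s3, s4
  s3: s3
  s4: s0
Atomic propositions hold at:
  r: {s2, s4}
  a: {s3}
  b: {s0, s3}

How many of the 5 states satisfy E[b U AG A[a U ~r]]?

3

Sat(~r) = {s0, s1, s3}
A[a U ~r]: least fixpoint, start Z0 = Sat(~r) = {s0, s1, s3}, add states in Sat(a) with every successor in Z. Already a fixed point.
Sat(A[a U ~r]) = {s0, s1, s3}
AG A[a U ~r]: greatest fixpoint, start Z0 = {s0, s1, s3}, keep only states in Sat with every successor in Z. Already a fixed point.
Sat(AG A[a U ~r]) = {s0, s1, s3}
E[b U AG A[a U ~r]]: least fixpoint, start Z0 = Sat(AG A[a U ~r]) = {s0, s1, s3}, add states in Sat(b) with some successor in Z. Already a fixed point.
Sat(E[b U AG A[a U ~r]]) = {s0, s1, s3}
|Sat(E[b U AG A[a U ~r]])| = |{s0, s1, s3}| = 3.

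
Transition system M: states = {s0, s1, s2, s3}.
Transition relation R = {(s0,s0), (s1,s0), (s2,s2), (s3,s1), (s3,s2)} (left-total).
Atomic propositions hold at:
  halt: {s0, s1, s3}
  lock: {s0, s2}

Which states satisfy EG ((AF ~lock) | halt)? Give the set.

{s0, s1, s3}

Sat(~lock) = {s1, s3}
AF ~lock: least fixpoint, start Z0 = {s1, s3}, add states with every successor in Z. Already a fixed point.
Sat(AF ~lock) = {s1, s3}
Sat((AF ~lock) | halt) = {s0, s1, s3}
EG ((AF ~lock) | halt): greatest fixpoint, start Z0 = {s0, s1, s3}, keep only states in Sat with some successor in Z. Already a fixed point.
Sat(EG ((AF ~lock) | halt)) = {s0, s1, s3}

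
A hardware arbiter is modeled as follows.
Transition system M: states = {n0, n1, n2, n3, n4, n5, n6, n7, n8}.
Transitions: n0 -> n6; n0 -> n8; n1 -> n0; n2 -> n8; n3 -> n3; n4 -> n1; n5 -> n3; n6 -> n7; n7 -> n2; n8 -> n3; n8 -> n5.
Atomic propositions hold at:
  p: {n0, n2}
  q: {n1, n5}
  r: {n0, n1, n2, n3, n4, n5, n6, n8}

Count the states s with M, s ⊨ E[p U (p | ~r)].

3

Sat(~r) = {n7}
Sat(p | ~r) = {n0, n2, n7}
E[p U (p | ~r)]: least fixpoint, start Z0 = Sat((p | ~r)) = {n0, n2, n7}, add states in Sat(p) with some successor in Z. Already a fixed point.
Sat(E[p U (p | ~r)]) = {n0, n2, n7}
|Sat(E[p U (p | ~r)])| = |{n0, n2, n7}| = 3.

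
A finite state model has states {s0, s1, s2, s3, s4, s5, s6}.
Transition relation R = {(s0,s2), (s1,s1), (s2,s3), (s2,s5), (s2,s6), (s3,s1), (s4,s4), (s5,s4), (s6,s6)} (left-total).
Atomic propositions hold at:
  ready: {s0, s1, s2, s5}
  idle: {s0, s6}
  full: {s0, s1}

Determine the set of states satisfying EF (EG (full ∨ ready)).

{s0, s1, s2, s3}

Sat(full ∨ ready) = {s0, s1, s2, s5}
EG (full ∨ ready): greatest fixpoint, start Z0 = {s0, s1, s2, s5}, keep only states in Sat with some successor in Z. Z1 = {s0, s1, s2}; Z2 = {s0, s1}; Z3 = {s1}; fixed.
Sat(EG (full ∨ ready)) = {s1}
EF (EG (full ∨ ready)): least fixpoint, start Z0 = {s1}, add states with some successor in Z. Z1 = {s1, s3}; Z2 = {s1, s2, s3}; Z3 = {s0, s1, s2, s3}; fixed.
Sat(EF (EG (full ∨ ready))) = {s0, s1, s2, s3}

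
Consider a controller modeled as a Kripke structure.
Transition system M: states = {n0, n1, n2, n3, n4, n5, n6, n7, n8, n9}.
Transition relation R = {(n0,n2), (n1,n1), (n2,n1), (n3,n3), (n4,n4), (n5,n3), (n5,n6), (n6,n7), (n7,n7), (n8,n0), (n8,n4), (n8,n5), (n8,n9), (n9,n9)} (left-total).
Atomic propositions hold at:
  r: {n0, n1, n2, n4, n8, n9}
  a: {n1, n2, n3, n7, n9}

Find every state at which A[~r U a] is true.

{n1, n2, n3, n5, n6, n7, n9}

Sat(~r) = {n3, n5, n6, n7}
A[~r U a]: least fixpoint, start Z0 = Sat(a) = {n1, n2, n3, n7, n9}, add states in Sat(~r) with every successor in Z. Z1 = {n1, n2, n3, n6, n7, n9}; Z2 = {n1, n2, n3, n5, n6, n7, n9}; fixed.
Sat(A[~r U a]) = {n1, n2, n3, n5, n6, n7, n9}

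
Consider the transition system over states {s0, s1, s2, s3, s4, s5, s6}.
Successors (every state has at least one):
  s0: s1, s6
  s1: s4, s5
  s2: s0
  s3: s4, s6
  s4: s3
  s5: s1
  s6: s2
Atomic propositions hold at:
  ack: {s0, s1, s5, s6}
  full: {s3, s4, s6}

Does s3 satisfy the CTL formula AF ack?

No

AF ack: least fixpoint, start Z0 = {s0, s1, s5, s6}, add states with every successor in Z. Z1 = {s0, s1, s2, s5, s6}; fixed.
Sat(AF ack) = {s0, s1, s2, s5, s6}
s3 ∉ Sat(AF ack) = {s0, s1, s2, s5, s6}, so the formula does not hold at s3.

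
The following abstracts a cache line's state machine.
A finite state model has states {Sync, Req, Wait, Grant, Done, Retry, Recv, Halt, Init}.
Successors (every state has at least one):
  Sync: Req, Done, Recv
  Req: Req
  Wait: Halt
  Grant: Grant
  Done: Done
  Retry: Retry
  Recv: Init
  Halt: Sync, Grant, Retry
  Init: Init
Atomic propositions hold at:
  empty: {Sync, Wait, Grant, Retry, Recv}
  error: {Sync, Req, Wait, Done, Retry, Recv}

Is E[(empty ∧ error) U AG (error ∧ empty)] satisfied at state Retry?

Sat(empty ∧ error) = {Sync, Wait, Retry, Recv}
Sat(error ∧ empty) = {Sync, Wait, Retry, Recv}
AG (error ∧ empty): greatest fixpoint, start Z0 = {Sync, Wait, Retry, Recv}, keep only states in Sat with every successor in Z. Z1 = {Retry}; fixed.
Sat(AG (error ∧ empty)) = {Retry}
E[(empty ∧ error) U AG (error ∧ empty)]: least fixpoint, start Z0 = Sat(AG (error ∧ empty)) = {Retry}, add states in Sat(empty ∧ error) with some successor in Z. Already a fixed point.
Sat(E[(empty ∧ error) U AG (error ∧ empty)]) = {Retry}
Retry ∈ Sat(E[(empty ∧ error) U AG (error ∧ empty)]) = {Retry}, so the formula holds at Retry.

Yes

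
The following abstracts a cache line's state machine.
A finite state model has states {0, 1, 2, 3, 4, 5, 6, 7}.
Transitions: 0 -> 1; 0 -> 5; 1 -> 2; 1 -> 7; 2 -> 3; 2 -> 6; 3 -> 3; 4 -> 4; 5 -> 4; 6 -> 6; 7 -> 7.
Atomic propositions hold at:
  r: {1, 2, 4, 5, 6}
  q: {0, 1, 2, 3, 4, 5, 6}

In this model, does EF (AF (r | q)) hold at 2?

Yes

Sat(r | q) = {0, 1, 2, 3, 4, 5, 6}
AF (r | q): least fixpoint, start Z0 = {0, 1, 2, 3, 4, 5, 6}, add states with every successor in Z. Already a fixed point.
Sat(AF (r | q)) = {0, 1, 2, 3, 4, 5, 6}
EF (AF (r | q)): least fixpoint, start Z0 = {0, 1, 2, 3, 4, 5, 6}, add states with some successor in Z. Already a fixed point.
Sat(EF (AF (r | q))) = {0, 1, 2, 3, 4, 5, 6}
2 ∈ Sat(EF (AF (r | q))) = {0, 1, 2, 3, 4, 5, 6}, so the formula holds at 2.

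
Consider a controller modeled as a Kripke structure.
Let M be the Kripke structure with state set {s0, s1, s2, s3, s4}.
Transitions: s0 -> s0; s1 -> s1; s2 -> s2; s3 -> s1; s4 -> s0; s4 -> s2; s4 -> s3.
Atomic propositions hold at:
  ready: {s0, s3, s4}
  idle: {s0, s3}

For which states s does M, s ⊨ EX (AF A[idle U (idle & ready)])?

Sat(idle & ready) = {s0, s3}
A[idle U (idle & ready)]: least fixpoint, start Z0 = Sat((idle & ready)) = {s0, s3}, add states in Sat(idle) with every successor in Z. Already a fixed point.
Sat(A[idle U (idle & ready)]) = {s0, s3}
AF A[idle U (idle & ready)]: least fixpoint, start Z0 = {s0, s3}, add states with every successor in Z. Already a fixed point.
Sat(AF A[idle U (idle & ready)]) = {s0, s3}
Sat(EX (AF A[idle U (idle & ready)])) = {s : some successor in {s0, s3}} = {s0, s4}

{s0, s4}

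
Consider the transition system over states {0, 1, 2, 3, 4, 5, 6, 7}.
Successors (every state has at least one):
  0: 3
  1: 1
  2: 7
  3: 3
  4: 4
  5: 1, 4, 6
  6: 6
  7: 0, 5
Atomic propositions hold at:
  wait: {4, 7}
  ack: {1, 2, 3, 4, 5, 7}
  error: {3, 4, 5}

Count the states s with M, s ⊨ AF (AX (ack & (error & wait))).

1

Sat(error & wait) = {4}
Sat(ack & (error & wait)) = {4}
Sat(AX (ack & (error & wait))) = {s : every successor in {4}} = {4}
AF (AX (ack & (error & wait))): least fixpoint, start Z0 = {4}, add states with every successor in Z. Already a fixed point.
Sat(AF (AX (ack & (error & wait)))) = {4}
|Sat(AF (AX (ack & (error & wait))))| = |{4}| = 1.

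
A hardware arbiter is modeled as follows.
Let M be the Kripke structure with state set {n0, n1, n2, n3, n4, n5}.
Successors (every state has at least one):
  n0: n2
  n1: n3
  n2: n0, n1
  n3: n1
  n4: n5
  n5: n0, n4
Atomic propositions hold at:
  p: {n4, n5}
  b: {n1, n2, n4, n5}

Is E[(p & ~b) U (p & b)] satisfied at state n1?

Sat(~b) = {n0, n3}
Sat(p & ~b) = ∅
Sat(p & b) = {n4, n5}
E[(p & ~b) U (p & b)]: least fixpoint, start Z0 = Sat((p & b)) = {n4, n5}, add states in Sat(p & ~b) with some successor in Z. Already a fixed point.
Sat(E[(p & ~b) U (p & b)]) = {n4, n5}
n1 ∉ Sat(E[(p & ~b) U (p & b)]) = {n4, n5}, so the formula does not hold at n1.

No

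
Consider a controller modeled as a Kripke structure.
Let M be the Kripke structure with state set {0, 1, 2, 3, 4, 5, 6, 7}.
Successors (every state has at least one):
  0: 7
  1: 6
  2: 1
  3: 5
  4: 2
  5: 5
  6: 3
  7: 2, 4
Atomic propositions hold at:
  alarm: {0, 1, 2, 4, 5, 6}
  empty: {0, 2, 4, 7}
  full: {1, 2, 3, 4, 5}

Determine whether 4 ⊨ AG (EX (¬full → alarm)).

Yes

Sat(¬full) = {0, 6, 7}
Sat(¬full → alarm) = {0, 1, 2, 3, 4, 5, 6}
Sat(EX (¬full → alarm)) = {s : some successor in {0, 1, 2, 3, 4, 5, 6}} = {1, 2, 3, 4, 5, 6, 7}
AG (EX (¬full → alarm)): greatest fixpoint, start Z0 = {1, 2, 3, 4, 5, 6, 7}, keep only states in Sat with every successor in Z. Already a fixed point.
Sat(AG (EX (¬full → alarm))) = {1, 2, 3, 4, 5, 6, 7}
4 ∈ Sat(AG (EX (¬full → alarm))) = {1, 2, 3, 4, 5, 6, 7}, so the formula holds at 4.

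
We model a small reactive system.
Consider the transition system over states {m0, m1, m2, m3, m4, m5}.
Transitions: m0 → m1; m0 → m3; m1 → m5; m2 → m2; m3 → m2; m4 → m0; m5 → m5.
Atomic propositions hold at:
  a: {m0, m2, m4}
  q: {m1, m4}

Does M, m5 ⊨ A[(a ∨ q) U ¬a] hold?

Sat(a ∨ q) = {m0, m1, m2, m4}
Sat(¬a) = {m1, m3, m5}
A[(a ∨ q) U ¬a]: least fixpoint, start Z0 = Sat(¬a) = {m1, m3, m5}, add states in Sat(a ∨ q) with every successor in Z. Z1 = {m0, m1, m3, m5}; Z2 = {m0, m1, m3, m4, m5}; fixed.
Sat(A[(a ∨ q) U ¬a]) = {m0, m1, m3, m4, m5}
m5 ∈ Sat(A[(a ∨ q) U ¬a]) = {m0, m1, m3, m4, m5}, so the formula holds at m5.

Yes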